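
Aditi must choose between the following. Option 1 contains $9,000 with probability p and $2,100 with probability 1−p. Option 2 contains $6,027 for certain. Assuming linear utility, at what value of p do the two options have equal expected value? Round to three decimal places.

p·9000 + (1−p)·2100 = 6027
6900p + 2100 = 6027
p = (6027 − 2100) / 6900

p = 0.569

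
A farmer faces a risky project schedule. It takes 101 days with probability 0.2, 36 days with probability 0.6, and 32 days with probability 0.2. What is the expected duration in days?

48.2 days

EV = 0.2 × 101 + 0.6 × 36 + 0.2 × 32 = 20.2 + 21.6 + 6.4 = 48.2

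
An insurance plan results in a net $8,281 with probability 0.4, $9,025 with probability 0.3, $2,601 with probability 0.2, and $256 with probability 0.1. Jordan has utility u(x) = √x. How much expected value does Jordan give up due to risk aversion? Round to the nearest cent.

$682.81

E[u] = 0.4·√8281 + 0.3·√9025 + 0.2·√2601 + 0.1·√256 = 0.4·91 + 0.3·95 + 0.2·51 + 0.1·16 = 76.7
CE = (76.7)² = 5882.89
Risk premium = EV − CE = 6565.7 − 5882.89 = 682.81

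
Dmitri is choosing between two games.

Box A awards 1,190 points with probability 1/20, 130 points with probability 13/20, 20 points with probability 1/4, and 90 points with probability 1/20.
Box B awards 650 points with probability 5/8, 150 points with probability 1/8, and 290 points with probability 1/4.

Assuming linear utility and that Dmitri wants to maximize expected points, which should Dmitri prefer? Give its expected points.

Box B (497.5 points)

Box A = 1/20 × 1190 + 13/20 × 130 + 1/4 × 20 + 1/20 × 90 = 59.5 + 84.5 + 5 + 4.5 = 153.5
Box B = 5/8 × 650 + 1/8 × 150 + 1/4 × 290 = 406.25 + 18.75 + 72.5 = 497.5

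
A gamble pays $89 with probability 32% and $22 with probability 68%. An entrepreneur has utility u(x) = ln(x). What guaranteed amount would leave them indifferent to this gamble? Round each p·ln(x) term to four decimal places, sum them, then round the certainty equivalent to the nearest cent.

E[u] = 0.32·ln(89) + 0.68·ln(22) = 1.4364 + 2.1019 = 3.5383
CE = e^3.5383 ≈ 34.41

$34.41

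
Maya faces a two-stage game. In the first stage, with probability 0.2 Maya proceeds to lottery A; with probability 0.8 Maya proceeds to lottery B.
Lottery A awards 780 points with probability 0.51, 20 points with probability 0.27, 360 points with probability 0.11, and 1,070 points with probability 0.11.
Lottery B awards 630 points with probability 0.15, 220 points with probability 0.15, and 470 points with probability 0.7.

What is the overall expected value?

EV(A) = 0.51 × 780 + 0.27 × 20 + 0.11 × 360 + 0.11 × 1070 = 397.8 + 5.4 + 39.6 + 117.7 = 560.5
EV(B) = 0.15 × 630 + 0.15 × 220 + 0.7 × 470 = 94.5 + 33 + 329 = 456.5
Overall = 0.2 × 560.5 + 0.8 × 456.5 = 112.1 + 365.2 = 477.3

477.3 points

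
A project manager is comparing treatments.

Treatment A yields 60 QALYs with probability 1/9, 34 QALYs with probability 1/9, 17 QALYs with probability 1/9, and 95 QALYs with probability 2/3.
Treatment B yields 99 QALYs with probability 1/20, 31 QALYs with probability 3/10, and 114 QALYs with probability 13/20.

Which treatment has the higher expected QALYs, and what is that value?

Treatment A = 1/9 × 60 + 1/9 × 34 + 1/9 × 17 + 2/3 × 95 = 6.6667 + 3.7778 + 1.8889 + 63.3333 = 75.6667
Treatment B = 1/20 × 99 + 3/10 × 31 + 13/20 × 114 = 4.95 + 9.3 + 74.1 = 88.35

Treatment B (88.35 QALYs)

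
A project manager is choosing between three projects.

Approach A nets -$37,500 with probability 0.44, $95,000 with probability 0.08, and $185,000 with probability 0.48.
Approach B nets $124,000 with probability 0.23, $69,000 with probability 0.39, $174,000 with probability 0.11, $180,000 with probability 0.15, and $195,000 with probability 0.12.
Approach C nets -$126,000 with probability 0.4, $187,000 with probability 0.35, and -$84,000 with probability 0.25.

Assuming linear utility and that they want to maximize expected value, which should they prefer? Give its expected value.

Approach A = 0.44 × (-37500) + 0.08 × 95000 + 0.48 × 185000 = -16500 + 7600 + 88800 = 79900
Approach B = 0.23 × 124000 + 0.39 × 69000 + 0.11 × 174000 + 0.15 × 180000 + 0.12 × 195000 = 28520 + 26910 + 19140 + 27000 + 23400 = 124970
Approach C = 0.4 × (-126000) + 0.35 × 187000 + 0.25 × (-84000) = -50400 + 65450 − 21000 = -5950

Approach B ($124,970)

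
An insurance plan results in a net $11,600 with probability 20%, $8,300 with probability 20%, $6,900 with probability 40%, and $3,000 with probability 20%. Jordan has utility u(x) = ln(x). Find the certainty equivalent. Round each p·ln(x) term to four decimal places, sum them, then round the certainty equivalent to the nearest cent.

$6,725.09

E[u] = 0.2·ln(11600) + 0.2·ln(8300) + 0.4·ln(6900) + 0.2·ln(3000) = 1.8718 + 1.8048 + 3.5357 + 1.6013 = 8.8136
CE = e^8.8136 ≈ 6725.09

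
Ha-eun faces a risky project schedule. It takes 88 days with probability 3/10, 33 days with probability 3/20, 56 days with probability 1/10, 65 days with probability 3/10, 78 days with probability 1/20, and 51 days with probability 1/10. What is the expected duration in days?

EV = 3/10 × 88 + 3/20 × 33 + 1/10 × 56 + 3/10 × 65 + 1/20 × 78 + 1/10 × 51 = 26.4 + 4.95 + 5.6 + 19.5 + 3.9 + 5.1 = 65.45

65.45 days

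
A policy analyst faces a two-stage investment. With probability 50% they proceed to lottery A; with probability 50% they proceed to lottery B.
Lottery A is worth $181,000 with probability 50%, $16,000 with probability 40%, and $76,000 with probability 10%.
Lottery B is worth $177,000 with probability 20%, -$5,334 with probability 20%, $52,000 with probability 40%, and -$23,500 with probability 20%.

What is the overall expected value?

EV(A) = 0.5 × 181000 + 0.4 × 16000 + 0.1 × 76000 = 90500 + 6400 + 7600 = 104500
EV(B) = 0.2 × 177000 + 0.2 × (-5334) + 0.4 × 52000 + 0.2 × (-23500) = 35400 − 1066.8 + 20800 − 4700 = 50433.2
Overall = 0.5 × 104500 + 0.5 × 50433.2 = 52250 + 25216.6 = 77466.6

$77,466.60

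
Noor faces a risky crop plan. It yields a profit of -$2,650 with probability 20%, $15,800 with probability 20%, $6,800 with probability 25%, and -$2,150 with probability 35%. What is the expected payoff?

EV = 0.2 × (-2650) + 0.2 × 15800 + 0.25 × 6800 + 0.35 × (-2150) = -530 + 3160 + 1700 − 752.5 = 3577.5

$3,577.50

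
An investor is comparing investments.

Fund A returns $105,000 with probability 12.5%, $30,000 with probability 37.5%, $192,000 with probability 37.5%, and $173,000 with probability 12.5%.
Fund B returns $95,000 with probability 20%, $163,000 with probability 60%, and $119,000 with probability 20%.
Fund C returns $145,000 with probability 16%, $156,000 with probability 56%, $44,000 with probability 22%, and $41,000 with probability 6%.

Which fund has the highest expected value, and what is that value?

Fund B ($140,600)

Fund A = 0.125 × 105000 + 0.375 × 30000 + 0.375 × 192000 + 0.125 × 173000 = 13125 + 11250 + 72000 + 21625 = 118000
Fund B = 0.2 × 95000 + 0.6 × 163000 + 0.2 × 119000 = 19000 + 97800 + 23800 = 140600
Fund C = 0.16 × 145000 + 0.56 × 156000 + 0.22 × 44000 + 0.06 × 41000 = 23200 + 87360 + 9680 + 2460 = 122700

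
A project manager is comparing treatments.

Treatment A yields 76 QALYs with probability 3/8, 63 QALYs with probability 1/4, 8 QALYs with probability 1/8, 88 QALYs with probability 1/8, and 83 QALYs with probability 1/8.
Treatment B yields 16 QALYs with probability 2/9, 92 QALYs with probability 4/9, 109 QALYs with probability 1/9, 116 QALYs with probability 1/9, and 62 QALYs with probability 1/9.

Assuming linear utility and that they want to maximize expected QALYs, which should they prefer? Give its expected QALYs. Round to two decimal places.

Treatment B (76.33 QALYs)

Treatment A = 3/8 × 76 + 1/4 × 63 + 1/8 × 8 + 1/8 × 88 + 1/8 × 83 = 28.5 + 15.75 + 1 + 11 + 10.375 = 66.625
Treatment B = 2/9 × 16 + 4/9 × 92 + 1/9 × 109 + 1/9 × 116 + 1/9 × 62 = 3.5556 + 40.8889 + 12.1111 + 12.8889 + 6.8889 = 76.3333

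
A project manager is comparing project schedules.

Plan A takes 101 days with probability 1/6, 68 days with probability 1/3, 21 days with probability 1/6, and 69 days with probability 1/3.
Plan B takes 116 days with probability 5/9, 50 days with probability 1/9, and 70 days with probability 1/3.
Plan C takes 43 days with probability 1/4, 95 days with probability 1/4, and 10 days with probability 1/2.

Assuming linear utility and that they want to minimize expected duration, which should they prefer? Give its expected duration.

Plan A = 1/6 × 101 + 1/3 × 68 + 1/6 × 21 + 1/3 × 69 = 16.8333 + 22.6667 + 3.5 + 23 = 66
Plan B = 5/9 × 116 + 1/9 × 50 + 1/3 × 70 = 64.4444 + 5.5556 + 23.3333 = 93.3333
Plan C = 1/4 × 43 + 1/4 × 95 + 1/2 × 10 = 10.75 + 23.75 + 5 = 39.5

Plan C (39.5 days)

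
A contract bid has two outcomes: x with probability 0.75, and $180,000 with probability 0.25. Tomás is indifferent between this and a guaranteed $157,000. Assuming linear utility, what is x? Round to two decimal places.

x = $149,333.33

0.75·x + 0.25·180000 = 157000
0.75·x = 157000 − 45000 = 112000
x = 112000 / 0.75 = 149333.3333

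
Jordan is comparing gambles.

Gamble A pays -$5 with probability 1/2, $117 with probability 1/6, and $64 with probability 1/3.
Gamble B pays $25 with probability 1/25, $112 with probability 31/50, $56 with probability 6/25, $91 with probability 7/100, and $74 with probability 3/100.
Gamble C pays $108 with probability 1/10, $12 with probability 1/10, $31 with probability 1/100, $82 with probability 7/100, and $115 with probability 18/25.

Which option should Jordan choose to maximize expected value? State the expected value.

Gamble C ($100.85)

Gamble A = 1/2 × (-5) + 1/6 × 117 + 1/3 × 64 = -2.5 + 19.5 + 21.3333 = 38.3333
Gamble B = 1/25 × 25 + 31/50 × 112 + 6/25 × 56 + 7/100 × 91 + 3/100 × 74 = 1 + 69.44 + 13.44 + 6.37 + 2.22 = 92.47
Gamble C = 1/10 × 108 + 1/10 × 12 + 1/100 × 31 + 7/100 × 82 + 18/25 × 115 = 10.8 + 1.2 + 0.31 + 5.74 + 82.8 = 100.85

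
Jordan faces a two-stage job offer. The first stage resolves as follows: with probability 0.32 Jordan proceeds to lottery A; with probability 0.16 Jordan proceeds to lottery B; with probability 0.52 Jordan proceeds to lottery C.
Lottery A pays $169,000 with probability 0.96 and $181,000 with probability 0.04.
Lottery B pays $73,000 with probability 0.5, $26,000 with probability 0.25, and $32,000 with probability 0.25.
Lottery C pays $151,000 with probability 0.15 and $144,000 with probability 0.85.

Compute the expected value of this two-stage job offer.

$137,819.60

EV(A) = 0.96 × 169000 + 0.04 × 181000 = 162240 + 7240 = 169480
EV(B) = 0.5 × 73000 + 0.25 × 26000 + 0.25 × 32000 = 36500 + 6500 + 8000 = 51000
EV(C) = 0.15 × 151000 + 0.85 × 144000 = 22650 + 122400 = 145050
Overall = 0.32 × 169480 + 0.16 × 51000 + 0.52 × 145050 = 54233.6 + 8160 + 75426 = 137819.6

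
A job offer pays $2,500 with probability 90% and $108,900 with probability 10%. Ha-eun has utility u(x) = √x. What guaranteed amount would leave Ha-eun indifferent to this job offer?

E[u] = 0.9·√2500 + 0.1·√108900 = 0.9·50 + 0.1·330 = 78
CE = (78)² = 6084

$6,084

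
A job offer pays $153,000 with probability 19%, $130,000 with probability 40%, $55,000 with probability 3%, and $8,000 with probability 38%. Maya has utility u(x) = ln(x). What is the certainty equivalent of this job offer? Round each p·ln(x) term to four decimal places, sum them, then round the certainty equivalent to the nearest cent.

$45,297.18

E[u] = 0.19·ln(153000) + 0.4·ln(130000) + 0.03·ln(55000) + 0.38·ln(8000) = 2.2683 + 4.7101 + 0.3275 + 3.4151 = 10.7210
CE = e^10.7210 ≈ 45297.18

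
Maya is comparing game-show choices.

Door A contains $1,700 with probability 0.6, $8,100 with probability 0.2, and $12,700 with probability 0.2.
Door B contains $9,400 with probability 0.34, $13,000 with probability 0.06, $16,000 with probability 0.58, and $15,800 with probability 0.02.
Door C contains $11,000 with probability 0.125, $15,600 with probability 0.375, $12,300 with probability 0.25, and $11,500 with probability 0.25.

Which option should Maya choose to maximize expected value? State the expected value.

Door A = 0.6 × 1700 + 0.2 × 8100 + 0.2 × 12700 = 1020 + 1620 + 2540 = 5180
Door B = 0.34 × 9400 + 0.06 × 13000 + 0.58 × 16000 + 0.02 × 15800 = 3196 + 780 + 9280 + 316 = 13572
Door C = 0.125 × 11000 + 0.375 × 15600 + 0.25 × 12300 + 0.25 × 11500 = 1375 + 5850 + 3075 + 2875 = 13175

Door B ($13,572)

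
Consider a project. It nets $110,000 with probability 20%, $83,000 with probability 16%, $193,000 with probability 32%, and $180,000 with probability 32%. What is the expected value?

$154,640

EV = 0.2 × 110000 + 0.16 × 83000 + 0.32 × 193000 + 0.32 × 180000 = 22000 + 13280 + 61760 + 57600 = 154640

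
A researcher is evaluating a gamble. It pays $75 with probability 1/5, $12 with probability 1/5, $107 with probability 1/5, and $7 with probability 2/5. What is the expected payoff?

EV = 1/5 × 75 + 1/5 × 12 + 1/5 × 107 + 2/5 × 7 = 15 + 2.4 + 21.4 + 2.8 = 41.6

$41.60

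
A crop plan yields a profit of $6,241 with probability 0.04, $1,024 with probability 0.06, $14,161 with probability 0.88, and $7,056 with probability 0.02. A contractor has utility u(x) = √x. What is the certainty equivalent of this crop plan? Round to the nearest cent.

E[u] = 0.04·√6241 + 0.06·√1024 + 0.88·√14161 + 0.02·√7056 = 0.04·79 + 0.06·32 + 0.88·119 + 0.02·84 = 111.48
CE = (111.48)² = 12427.7904

$12,427.79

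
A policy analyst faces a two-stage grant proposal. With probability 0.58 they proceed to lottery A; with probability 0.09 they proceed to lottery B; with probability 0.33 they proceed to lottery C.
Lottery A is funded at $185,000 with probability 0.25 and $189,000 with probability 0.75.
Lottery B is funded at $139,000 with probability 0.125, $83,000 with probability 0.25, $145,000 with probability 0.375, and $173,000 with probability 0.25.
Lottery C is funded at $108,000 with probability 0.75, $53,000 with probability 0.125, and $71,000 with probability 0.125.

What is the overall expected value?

EV(A) = 0.25 × 185000 + 0.75 × 189000 = 46250 + 141750 = 188000
EV(B) = 0.125 × 139000 + 0.25 × 83000 + 0.375 × 145000 + 0.25 × 173000 = 17375 + 20750 + 54375 + 43250 = 135750
EV(C) = 0.75 × 108000 + 0.125 × 53000 + 0.125 × 71000 = 81000 + 6625 + 8875 = 96500
Overall = 0.58 × 188000 + 0.09 × 135750 + 0.33 × 96500 = 109040 + 12217.5 + 31845 = 153102.5

$153,102.50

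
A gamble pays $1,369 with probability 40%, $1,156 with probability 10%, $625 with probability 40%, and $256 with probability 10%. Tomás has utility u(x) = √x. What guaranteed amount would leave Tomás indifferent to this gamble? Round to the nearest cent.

E[u] = 0.4·√1369 + 0.1·√1156 + 0.4·√625 + 0.1·√256 = 0.4·37 + 0.1·34 + 0.4·25 + 0.1·16 = 29.8
CE = (29.8)² = 888.04

$888.04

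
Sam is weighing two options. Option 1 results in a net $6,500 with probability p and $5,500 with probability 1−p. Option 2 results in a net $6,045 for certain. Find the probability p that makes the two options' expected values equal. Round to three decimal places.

p·6500 + (1−p)·5500 = 6045
1000p + 5500 = 6045
p = (6045 − 5500) / 1000

p = 0.545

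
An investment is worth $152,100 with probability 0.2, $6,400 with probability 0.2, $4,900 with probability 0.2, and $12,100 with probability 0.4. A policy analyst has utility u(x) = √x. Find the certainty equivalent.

E[u] = 0.2·√152100 + 0.2·√6400 + 0.2·√4900 + 0.4·√12100 = 0.2·390 + 0.2·80 + 0.2·70 + 0.4·110 = 152
CE = (152)² = 23104

$23,104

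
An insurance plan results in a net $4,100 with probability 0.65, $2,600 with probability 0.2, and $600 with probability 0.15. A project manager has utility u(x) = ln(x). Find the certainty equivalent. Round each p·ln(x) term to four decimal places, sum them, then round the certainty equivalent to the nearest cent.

$2,805.68

E[u] = 0.65·ln(4100) + 0.2·ln(2600) + 0.15·ln(600) = 5.4072 + 1.5727 + 0.9595 = 7.9394
CE = e^7.9394 ≈ 2805.68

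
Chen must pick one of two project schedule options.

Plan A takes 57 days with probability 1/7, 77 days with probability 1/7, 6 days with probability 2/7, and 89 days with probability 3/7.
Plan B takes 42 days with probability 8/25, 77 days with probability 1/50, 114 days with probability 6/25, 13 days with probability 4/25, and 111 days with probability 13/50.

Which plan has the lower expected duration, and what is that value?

Plan A = 1/7 × 57 + 1/7 × 77 + 2/7 × 6 + 3/7 × 89 = 8.1429 + 11 + 1.7143 + 38.1429 = 59
Plan B = 8/25 × 42 + 1/50 × 77 + 6/25 × 114 + 4/25 × 13 + 13/50 × 111 = 13.44 + 1.54 + 27.36 + 2.08 + 28.86 = 73.28

Plan A (59 days)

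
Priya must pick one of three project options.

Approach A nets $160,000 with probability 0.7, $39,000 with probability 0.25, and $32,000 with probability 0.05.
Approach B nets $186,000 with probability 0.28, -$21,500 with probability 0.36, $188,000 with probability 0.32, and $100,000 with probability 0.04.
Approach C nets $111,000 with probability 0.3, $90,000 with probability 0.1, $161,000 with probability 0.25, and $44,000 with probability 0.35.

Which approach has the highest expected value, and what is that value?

Approach A = 0.7 × 160000 + 0.25 × 39000 + 0.05 × 32000 = 112000 + 9750 + 1600 = 123350
Approach B = 0.28 × 186000 + 0.36 × (-21500) + 0.32 × 188000 + 0.04 × 100000 = 52080 − 7740 + 60160 + 4000 = 108500
Approach C = 0.3 × 111000 + 0.1 × 90000 + 0.25 × 161000 + 0.35 × 44000 = 33300 + 9000 + 40250 + 15400 = 97950

Approach A ($123,350)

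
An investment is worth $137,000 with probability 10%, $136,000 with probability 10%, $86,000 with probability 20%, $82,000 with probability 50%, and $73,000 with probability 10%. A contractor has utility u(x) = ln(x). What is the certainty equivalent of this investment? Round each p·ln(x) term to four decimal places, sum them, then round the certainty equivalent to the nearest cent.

$90,599.14

E[u] = 0.1·ln(137000) + 0.1·ln(136000) + 0.2·ln(86000) + 0.5·ln(82000) + 0.1·ln(73000) = 1.1828 + 1.1820 + 2.2724 + 5.6572 + 1.1198 = 11.4142
CE = e^11.4142 ≈ 90599.14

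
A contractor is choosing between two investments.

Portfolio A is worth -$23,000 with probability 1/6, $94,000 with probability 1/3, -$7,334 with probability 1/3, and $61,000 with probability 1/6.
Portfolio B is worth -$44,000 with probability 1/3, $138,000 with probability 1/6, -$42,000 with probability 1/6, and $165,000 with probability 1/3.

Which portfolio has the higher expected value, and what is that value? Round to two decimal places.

Portfolio B ($56,333.33)

Portfolio A = 1/6 × (-23000) + 1/3 × 94000 + 1/3 × (-7334) + 1/6 × 61000 = -3833.3333 + 31333.3333 − 2444.6667 + 10166.6667 = 35222
Portfolio B = 1/3 × (-44000) + 1/6 × 138000 + 1/6 × (-42000) + 1/3 × 165000 = -14666.6667 + 23000 − 7000 + 55000 = 56333.3333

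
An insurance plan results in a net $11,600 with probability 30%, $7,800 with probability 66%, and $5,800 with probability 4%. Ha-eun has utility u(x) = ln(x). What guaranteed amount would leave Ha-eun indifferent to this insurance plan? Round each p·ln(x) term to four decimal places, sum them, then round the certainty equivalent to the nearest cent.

E[u] = 0.3·ln(11600) + 0.66·ln(7800) + 0.04·ln(5800) = 2.8076 + 5.9148 + 0.3466 = 9.0690
CE = e^9.0690 ≈ 8681.94

$8,681.94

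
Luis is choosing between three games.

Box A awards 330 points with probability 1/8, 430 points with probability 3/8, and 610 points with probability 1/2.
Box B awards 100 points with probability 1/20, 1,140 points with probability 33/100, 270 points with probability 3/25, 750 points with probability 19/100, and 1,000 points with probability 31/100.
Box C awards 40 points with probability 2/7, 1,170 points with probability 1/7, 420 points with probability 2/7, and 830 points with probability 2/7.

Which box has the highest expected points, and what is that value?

Box A = 1/8 × 330 + 3/8 × 430 + 1/2 × 610 = 41.25 + 161.25 + 305 = 507.5
Box B = 1/20 × 100 + 33/100 × 1140 + 3/25 × 270 + 19/100 × 750 + 31/100 × 1000 = 5 + 376.2 + 32.4 + 142.5 + 310 = 866.1
Box C = 2/7 × 40 + 1/7 × 1170 + 2/7 × 420 + 2/7 × 830 = 11.4286 + 167.1429 + 120 + 237.1429 = 535.7143

Box B (866.1 points)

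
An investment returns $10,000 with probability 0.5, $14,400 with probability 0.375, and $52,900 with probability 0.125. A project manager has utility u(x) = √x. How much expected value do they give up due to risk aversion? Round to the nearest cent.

$1,698.44

E[u] = 0.5·√10000 + 0.375·√14400 + 0.125·√52900 = 0.5·100 + 0.375·120 + 0.125·230 = 123.75
CE = (123.75)² = 15314.0625
Risk premium = EV − CE = 17012.5 − 15314.0625 = 1698.4375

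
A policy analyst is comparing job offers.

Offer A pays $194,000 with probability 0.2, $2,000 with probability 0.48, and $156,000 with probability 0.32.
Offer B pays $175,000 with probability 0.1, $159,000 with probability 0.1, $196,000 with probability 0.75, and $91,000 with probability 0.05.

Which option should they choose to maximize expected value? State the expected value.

Offer B ($184,950)

Offer A = 0.2 × 194000 + 0.48 × 2000 + 0.32 × 156000 = 38800 + 960 + 49920 = 89680
Offer B = 0.1 × 175000 + 0.1 × 159000 + 0.75 × 196000 + 0.05 × 91000 = 17500 + 15900 + 147000 + 4550 = 184950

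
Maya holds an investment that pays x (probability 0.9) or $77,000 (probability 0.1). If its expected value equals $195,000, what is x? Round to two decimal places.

x = $208,111.11

0.9·x + 0.1·77000 = 195000
0.9·x = 195000 − 7700 = 187300
x = 187300 / 0.9 = 208111.1111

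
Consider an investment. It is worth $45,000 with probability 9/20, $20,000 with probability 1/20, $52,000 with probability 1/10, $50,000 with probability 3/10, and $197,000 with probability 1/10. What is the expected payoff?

EV = 9/20 × 45000 + 1/20 × 20000 + 1/10 × 52000 + 3/10 × 50000 + 1/10 × 197000 = 20250 + 1000 + 5200 + 15000 + 19700 = 61150

$61,150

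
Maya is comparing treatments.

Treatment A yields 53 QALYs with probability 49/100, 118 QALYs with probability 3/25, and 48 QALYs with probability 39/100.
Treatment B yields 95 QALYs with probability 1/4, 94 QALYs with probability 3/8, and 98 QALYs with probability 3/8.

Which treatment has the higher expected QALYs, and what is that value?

Treatment B (95.75 QALYs)

Treatment A = 49/100 × 53 + 3/25 × 118 + 39/100 × 48 = 25.97 + 14.16 + 18.72 = 58.85
Treatment B = 1/4 × 95 + 3/8 × 94 + 3/8 × 98 = 23.75 + 35.25 + 36.75 = 95.75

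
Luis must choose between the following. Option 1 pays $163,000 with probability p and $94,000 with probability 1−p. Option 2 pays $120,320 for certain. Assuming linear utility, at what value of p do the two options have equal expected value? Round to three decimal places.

p·163000 + (1−p)·94000 = 120320
69000p + 94000 = 120320
p = (120320 − 94000) / 69000

p = 0.381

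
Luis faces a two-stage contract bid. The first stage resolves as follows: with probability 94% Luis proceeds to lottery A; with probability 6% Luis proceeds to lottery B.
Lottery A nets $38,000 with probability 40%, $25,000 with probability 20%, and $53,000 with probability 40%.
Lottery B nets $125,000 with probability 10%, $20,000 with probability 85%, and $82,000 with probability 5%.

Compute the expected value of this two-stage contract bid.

EV(A) = 0.4 × 38000 + 0.2 × 25000 + 0.4 × 53000 = 15200 + 5000 + 21200 = 41400
EV(B) = 0.1 × 125000 + 0.85 × 20000 + 0.05 × 82000 = 12500 + 17000 + 4100 = 33600
Overall = 0.94 × 41400 + 0.06 × 33600 = 38916 + 2016 = 40932

$40,932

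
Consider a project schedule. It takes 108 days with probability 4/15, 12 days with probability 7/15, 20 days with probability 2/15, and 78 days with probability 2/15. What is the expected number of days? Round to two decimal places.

EV = 4/15 × 108 + 7/15 × 12 + 2/15 × 20 + 2/15 × 78 = 28.8 + 5.6 + 2.6667 + 10.4 = 47.4667

47.47 days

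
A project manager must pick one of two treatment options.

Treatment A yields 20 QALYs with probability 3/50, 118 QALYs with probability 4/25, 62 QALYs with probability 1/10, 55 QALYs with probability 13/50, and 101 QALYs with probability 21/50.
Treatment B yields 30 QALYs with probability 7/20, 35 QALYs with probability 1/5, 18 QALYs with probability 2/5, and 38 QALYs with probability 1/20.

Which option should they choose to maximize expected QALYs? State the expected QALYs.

Treatment A = 3/50 × 20 + 4/25 × 118 + 1/10 × 62 + 13/50 × 55 + 21/50 × 101 = 1.2 + 18.88 + 6.2 + 14.3 + 42.42 = 83
Treatment B = 7/20 × 30 + 1/5 × 35 + 2/5 × 18 + 1/20 × 38 = 10.5 + 7 + 7.2 + 1.9 = 26.6

Treatment A (83 QALYs)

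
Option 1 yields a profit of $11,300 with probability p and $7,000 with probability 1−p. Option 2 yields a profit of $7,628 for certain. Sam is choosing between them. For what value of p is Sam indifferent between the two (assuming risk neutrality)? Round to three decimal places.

p·11300 + (1−p)·7000 = 7628
4300p + 7000 = 7628
p = (7628 − 7000) / 4300

p = 0.146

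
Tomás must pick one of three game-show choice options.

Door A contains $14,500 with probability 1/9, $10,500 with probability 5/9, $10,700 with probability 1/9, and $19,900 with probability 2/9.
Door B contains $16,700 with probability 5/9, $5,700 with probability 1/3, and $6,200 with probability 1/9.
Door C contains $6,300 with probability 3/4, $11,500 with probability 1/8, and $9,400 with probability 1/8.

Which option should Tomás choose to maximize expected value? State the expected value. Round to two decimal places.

Door A = 1/9 × 14500 + 5/9 × 10500 + 1/9 × 10700 + 2/9 × 19900 = 1611.1111 + 5833.3333 + 1188.8889 + 4422.2222 = 13055.5556
Door B = 5/9 × 16700 + 1/3 × 5700 + 1/9 × 6200 = 9277.7778 + 1900 + 688.8889 = 11866.6667
Door C = 3/4 × 6300 + 1/8 × 11500 + 1/8 × 9400 = 4725 + 1437.5 + 1175 = 7337.5

Door A ($13,055.56)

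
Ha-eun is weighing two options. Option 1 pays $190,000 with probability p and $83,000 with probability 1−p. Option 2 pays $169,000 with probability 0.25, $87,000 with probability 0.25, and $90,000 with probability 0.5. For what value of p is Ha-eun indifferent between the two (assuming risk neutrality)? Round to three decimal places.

EV(Option 2) = 0.25 × 169000 + 0.25 × 87000 + 0.5 × 90000 = 42250 + 21750 + 45000 = 109000
p·190000 + (1−p)·83000 = 109000
107000p + 83000 = 109000
p = (109000 − 83000) / 107000

p = 0.243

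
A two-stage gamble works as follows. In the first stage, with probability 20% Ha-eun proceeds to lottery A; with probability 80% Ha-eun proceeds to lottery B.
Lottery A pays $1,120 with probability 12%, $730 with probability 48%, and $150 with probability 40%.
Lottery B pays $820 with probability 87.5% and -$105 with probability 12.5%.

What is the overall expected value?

EV(A) = 0.12 × 1120 + 0.48 × 730 + 0.4 × 150 = 134.4 + 350.4 + 60 = 544.8
EV(B) = 0.875 × 820 + 0.125 × (-105) = 717.5 − 13.125 = 704.375
Overall = 0.2 × 544.8 + 0.8 × 704.375 = 108.96 + 563.5 = 672.46

$672.46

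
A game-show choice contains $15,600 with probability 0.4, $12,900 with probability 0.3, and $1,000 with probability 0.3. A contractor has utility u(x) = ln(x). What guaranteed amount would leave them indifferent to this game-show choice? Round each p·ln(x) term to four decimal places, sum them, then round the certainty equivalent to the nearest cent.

E[u] = 0.4·ln(15600) + 0.3·ln(12900) + 0.3·ln(1000) = 3.8620 + 2.8395 + 2.0723 = 8.7738
CE = e^8.7738 ≈ 6462.68

$6,462.68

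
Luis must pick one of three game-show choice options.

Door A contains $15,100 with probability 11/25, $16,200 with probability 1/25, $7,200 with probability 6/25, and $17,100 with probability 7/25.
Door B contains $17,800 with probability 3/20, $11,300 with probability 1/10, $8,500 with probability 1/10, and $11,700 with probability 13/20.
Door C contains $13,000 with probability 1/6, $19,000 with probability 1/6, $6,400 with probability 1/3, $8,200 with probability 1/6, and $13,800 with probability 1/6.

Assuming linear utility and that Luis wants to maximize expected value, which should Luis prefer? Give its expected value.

Door A ($13,808)

Door A = 11/25 × 15100 + 1/25 × 16200 + 6/25 × 7200 + 7/25 × 17100 = 6644 + 648 + 1728 + 4788 = 13808
Door B = 3/20 × 17800 + 1/10 × 11300 + 1/10 × 8500 + 13/20 × 11700 = 2670 + 1130 + 850 + 7605 = 12255
Door C = 1/6 × 13000 + 1/6 × 19000 + 1/3 × 6400 + 1/6 × 8200 + 1/6 × 13800 = 2166.6667 + 3166.6667 + 2133.3333 + 1366.6667 + 2300 = 11133.3333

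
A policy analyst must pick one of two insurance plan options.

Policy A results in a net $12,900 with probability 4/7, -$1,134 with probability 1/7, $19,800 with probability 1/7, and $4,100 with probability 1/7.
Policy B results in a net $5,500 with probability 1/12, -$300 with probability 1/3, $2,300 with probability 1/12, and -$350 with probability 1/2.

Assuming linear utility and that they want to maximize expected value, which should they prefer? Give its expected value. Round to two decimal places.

Policy A = 4/7 × 12900 + 1/7 × (-1134) + 1/7 × 19800 + 1/7 × 4100 = 7371.4286 − 162 + 2828.5714 + 585.7143 = 10623.7143
Policy B = 1/12 × 5500 + 1/3 × (-300) + 1/12 × 2300 + 1/2 × (-350) = 458.3333 − 100 + 191.6667 − 175 = 375

Policy A ($10,623.71)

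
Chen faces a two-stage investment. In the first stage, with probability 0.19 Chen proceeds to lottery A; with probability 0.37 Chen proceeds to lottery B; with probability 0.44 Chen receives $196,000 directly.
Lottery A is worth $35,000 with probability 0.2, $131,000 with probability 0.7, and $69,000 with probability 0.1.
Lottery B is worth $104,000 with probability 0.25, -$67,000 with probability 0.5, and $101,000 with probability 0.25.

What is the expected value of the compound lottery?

EV(A) = 0.2 × 35000 + 0.7 × 131000 + 0.1 × 69000 = 7000 + 91700 + 6900 = 105600
EV(B) = 0.25 × 104000 + 0.5 × (-67000) + 0.25 × 101000 = 26000 − 33500 + 25250 = 17750
Branch C: 196000 (certain)
Overall = 0.19 × 105600 + 0.37 × 17750 + 0.44 × 196000 = 20064 + 6567.5 + 86240 = 112871.5

$112,871.50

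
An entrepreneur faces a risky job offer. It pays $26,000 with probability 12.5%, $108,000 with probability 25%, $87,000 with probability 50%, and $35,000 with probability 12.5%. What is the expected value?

EV = 0.125 × 26000 + 0.25 × 108000 + 0.5 × 87000 + 0.125 × 35000 = 3250 + 27000 + 43500 + 4375 = 78125

$78,125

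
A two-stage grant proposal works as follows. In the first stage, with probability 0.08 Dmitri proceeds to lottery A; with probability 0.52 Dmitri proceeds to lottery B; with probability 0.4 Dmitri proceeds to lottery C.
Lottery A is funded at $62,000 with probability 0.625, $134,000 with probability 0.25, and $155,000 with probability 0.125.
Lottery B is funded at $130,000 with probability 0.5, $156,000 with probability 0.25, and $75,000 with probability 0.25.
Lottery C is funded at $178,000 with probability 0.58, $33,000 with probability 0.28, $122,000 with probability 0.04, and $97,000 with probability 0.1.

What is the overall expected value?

$121,984

EV(A) = 0.625 × 62000 + 0.25 × 134000 + 0.125 × 155000 = 38750 + 33500 + 19375 = 91625
EV(B) = 0.5 × 130000 + 0.25 × 156000 + 0.25 × 75000 = 65000 + 39000 + 18750 = 122750
EV(C) = 0.58 × 178000 + 0.28 × 33000 + 0.04 × 122000 + 0.1 × 97000 = 103240 + 9240 + 4880 + 9700 = 127060
Overall = 0.08 × 91625 + 0.52 × 122750 + 0.4 × 127060 = 7330 + 63830 + 50824 = 121984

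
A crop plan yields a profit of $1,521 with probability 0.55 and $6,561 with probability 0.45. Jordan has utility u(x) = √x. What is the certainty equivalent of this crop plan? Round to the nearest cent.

E[u] = 0.55·√1521 + 0.45·√6561 = 0.55·39 + 0.45·81 = 57.9
CE = (57.9)² = 3352.41

$3,352.41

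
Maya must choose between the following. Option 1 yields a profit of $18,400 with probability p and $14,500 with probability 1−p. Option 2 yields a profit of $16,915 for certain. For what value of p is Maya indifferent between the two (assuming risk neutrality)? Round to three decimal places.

p = 0.619

p·18400 + (1−p)·14500 = 16915
3900p + 14500 = 16915
p = (16915 − 14500) / 3900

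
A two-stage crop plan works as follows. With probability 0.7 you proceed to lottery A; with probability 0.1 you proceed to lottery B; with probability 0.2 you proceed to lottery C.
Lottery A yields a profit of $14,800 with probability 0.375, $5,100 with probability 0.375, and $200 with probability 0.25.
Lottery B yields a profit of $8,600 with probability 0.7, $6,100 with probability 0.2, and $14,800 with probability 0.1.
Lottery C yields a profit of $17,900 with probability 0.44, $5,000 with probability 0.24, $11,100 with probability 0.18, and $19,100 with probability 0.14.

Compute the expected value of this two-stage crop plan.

$8,880.35

EV(A) = 0.375 × 14800 + 0.375 × 5100 + 0.25 × 200 = 5550 + 1912.5 + 50 = 7512.5
EV(B) = 0.7 × 8600 + 0.2 × 6100 + 0.1 × 14800 = 6020 + 1220 + 1480 = 8720
EV(C) = 0.44 × 17900 + 0.24 × 5000 + 0.18 × 11100 + 0.14 × 19100 = 7876 + 1200 + 1998 + 2674 = 13748
Overall = 0.7 × 7512.5 + 0.1 × 8720 + 0.2 × 13748 = 5258.75 + 872 + 2749.6 = 8880.35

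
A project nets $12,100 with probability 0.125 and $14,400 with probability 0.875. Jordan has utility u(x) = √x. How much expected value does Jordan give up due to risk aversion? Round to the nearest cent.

E[u] = 0.125·√12100 + 0.875·√14400 = 0.125·110 + 0.875·120 = 118.75
CE = (118.75)² = 14101.5625
Risk premium = EV − CE = 14112.5 − 14101.5625 = 10.9375

$10.94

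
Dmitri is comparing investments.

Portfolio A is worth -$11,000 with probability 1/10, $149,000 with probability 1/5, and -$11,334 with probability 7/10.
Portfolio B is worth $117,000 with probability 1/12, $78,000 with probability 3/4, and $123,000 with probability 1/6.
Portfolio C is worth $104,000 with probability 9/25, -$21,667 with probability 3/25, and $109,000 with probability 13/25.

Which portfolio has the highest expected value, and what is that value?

Portfolio C ($91,519.96)

Portfolio A = 1/10 × (-11000) + 1/5 × 149000 + 7/10 × (-11334) = -1100 + 29800 − 7933.8 = 20766.2
Portfolio B = 1/12 × 117000 + 3/4 × 78000 + 1/6 × 123000 = 9750 + 58500 + 20500 = 88750
Portfolio C = 9/25 × 104000 + 3/25 × (-21667) + 13/25 × 109000 = 37440 − 2600.04 + 56680 = 91519.96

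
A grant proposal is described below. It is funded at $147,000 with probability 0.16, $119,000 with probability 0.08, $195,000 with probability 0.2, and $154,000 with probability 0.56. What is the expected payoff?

EV = 0.16 × 147000 + 0.08 × 119000 + 0.2 × 195000 + 0.56 × 154000 = 23520 + 9520 + 39000 + 86240 = 158280

$158,280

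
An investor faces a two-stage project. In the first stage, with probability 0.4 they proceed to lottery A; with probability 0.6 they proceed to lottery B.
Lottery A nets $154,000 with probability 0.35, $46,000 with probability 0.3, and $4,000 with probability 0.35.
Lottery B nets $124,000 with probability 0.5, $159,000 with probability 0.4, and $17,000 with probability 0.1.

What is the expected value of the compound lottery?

EV(A) = 0.35 × 154000 + 0.3 × 46000 + 0.35 × 4000 = 53900 + 13800 + 1400 = 69100
EV(B) = 0.5 × 124000 + 0.4 × 159000 + 0.1 × 17000 = 62000 + 63600 + 1700 = 127300
Overall = 0.4 × 69100 + 0.6 × 127300 = 27640 + 76380 = 104020

$104,020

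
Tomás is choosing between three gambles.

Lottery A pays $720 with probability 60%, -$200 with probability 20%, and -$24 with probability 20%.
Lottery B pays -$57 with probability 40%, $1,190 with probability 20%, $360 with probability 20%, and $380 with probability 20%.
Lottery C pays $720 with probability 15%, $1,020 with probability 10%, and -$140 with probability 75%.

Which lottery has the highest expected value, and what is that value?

Lottery A = 0.6 × 720 + 0.2 × (-200) + 0.2 × (-24) = 432 − 40 − 4.8 = 387.2
Lottery B = 0.4 × (-57) + 0.2 × 1190 + 0.2 × 360 + 0.2 × 380 = -22.8 + 238 + 72 + 76 = 363.2
Lottery C = 0.15 × 720 + 0.1 × 1020 + 0.75 × (-140) = 108 + 102 − 105 = 105

Lottery A ($387.20)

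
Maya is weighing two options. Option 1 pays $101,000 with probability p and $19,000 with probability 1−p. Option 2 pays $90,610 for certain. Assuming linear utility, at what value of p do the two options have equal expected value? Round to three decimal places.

p = 0.873

p·101000 + (1−p)·19000 = 90610
82000p + 19000 = 90610
p = (90610 − 19000) / 82000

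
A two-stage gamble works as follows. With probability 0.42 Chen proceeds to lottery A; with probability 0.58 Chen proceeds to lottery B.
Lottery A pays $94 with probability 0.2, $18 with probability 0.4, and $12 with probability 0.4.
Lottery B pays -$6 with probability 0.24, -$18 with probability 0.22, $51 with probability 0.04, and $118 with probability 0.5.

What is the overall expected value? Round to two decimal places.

$45.21

EV(A) = 0.2 × 94 + 0.4 × 18 + 0.4 × 12 = 18.8 + 7.2 + 4.8 = 30.8
EV(B) = 0.24 × (-6) + 0.22 × (-18) + 0.04 × 51 + 0.5 × 118 = -1.44 − 3.96 + 2.04 + 59 = 55.64
Overall = 0.42 × 30.8 + 0.58 × 55.64 = 12.936 + 32.2712 = 45.2072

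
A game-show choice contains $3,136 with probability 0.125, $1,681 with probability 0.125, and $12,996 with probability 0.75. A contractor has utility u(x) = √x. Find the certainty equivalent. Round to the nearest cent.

$9,530.64

E[u] = 0.125·√3136 + 0.125·√1681 + 0.75·√12996 = 0.125·56 + 0.125·41 + 0.75·114 = 97.625
CE = (97.625)² = 9530.640625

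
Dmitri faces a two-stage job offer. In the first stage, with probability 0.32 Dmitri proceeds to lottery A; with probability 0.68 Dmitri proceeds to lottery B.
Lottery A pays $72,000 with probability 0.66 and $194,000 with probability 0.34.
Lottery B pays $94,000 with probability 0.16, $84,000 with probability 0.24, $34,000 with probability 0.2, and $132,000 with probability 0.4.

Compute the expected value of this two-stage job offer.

$100,777.60

EV(A) = 0.66 × 72000 + 0.34 × 194000 = 47520 + 65960 = 113480
EV(B) = 0.16 × 94000 + 0.24 × 84000 + 0.2 × 34000 + 0.4 × 132000 = 15040 + 20160 + 6800 + 52800 = 94800
Overall = 0.32 × 113480 + 0.68 × 94800 = 36313.6 + 64464 = 100777.6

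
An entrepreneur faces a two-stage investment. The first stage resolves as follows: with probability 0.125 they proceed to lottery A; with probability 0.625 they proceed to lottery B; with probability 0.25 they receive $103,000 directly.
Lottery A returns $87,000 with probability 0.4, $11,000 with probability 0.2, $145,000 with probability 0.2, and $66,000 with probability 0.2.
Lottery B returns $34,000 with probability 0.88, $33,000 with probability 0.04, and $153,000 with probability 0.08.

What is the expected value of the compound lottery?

$62,825

EV(A) = 0.4 × 87000 + 0.2 × 11000 + 0.2 × 145000 + 0.2 × 66000 = 34800 + 2200 + 29000 + 13200 = 79200
EV(B) = 0.88 × 34000 + 0.04 × 33000 + 0.08 × 153000 = 29920 + 1320 + 12240 = 43480
Branch C: 103000 (certain)
Overall = 0.125 × 79200 + 0.625 × 43480 + 0.25 × 103000 = 9900 + 27175 + 25750 = 62825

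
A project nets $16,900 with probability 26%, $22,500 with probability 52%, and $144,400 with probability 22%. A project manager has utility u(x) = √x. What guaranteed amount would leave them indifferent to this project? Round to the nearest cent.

$38,181.16

E[u] = 0.26·√16900 + 0.52·√22500 + 0.22·√144400 = 0.26·130 + 0.52·150 + 0.22·380 = 195.4
CE = (195.4)² = 38181.16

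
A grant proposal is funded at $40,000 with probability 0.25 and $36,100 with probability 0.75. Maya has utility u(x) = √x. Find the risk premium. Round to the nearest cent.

$18.75

E[u] = 0.25·√40000 + 0.75·√36100 = 0.25·200 + 0.75·190 = 192.5
CE = (192.5)² = 37056.25
Risk premium = EV − CE = 37075 − 37056.25 = 18.75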